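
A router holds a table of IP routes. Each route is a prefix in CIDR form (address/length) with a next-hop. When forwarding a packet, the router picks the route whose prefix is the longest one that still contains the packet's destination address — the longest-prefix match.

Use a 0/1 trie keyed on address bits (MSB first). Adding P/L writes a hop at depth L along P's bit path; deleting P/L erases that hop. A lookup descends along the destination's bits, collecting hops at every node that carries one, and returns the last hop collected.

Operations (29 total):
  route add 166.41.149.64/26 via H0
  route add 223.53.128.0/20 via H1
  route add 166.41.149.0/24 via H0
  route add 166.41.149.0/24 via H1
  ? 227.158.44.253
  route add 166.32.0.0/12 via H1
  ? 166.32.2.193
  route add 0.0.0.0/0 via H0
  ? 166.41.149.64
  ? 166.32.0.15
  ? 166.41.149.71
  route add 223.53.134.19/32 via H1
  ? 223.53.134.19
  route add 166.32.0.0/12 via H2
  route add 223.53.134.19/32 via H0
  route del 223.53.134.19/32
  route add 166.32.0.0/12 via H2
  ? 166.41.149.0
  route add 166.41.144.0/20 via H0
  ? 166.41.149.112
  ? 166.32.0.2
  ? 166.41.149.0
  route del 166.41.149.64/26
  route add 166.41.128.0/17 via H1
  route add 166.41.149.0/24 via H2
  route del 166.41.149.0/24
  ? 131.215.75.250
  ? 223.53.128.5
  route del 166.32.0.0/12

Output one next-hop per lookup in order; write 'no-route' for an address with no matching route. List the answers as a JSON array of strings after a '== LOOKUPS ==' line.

Trace:
  add 166.41.149.64/26 -> H0 at depth 26
  add 223.53.128.0/20 -> H1 at depth 20
  add 166.41.149.0/24 -> H0 at depth 24
  add 166.41.149.0/24 -> H1 at depth 24
  ? 227.158.44.253  path d0:-→d1:-→d2:-  best=no-route
  add 166.32.0.0/12 -> H1 at depth 12
  ? 166.32.2.193  path d0:-→d1:-→d2:-→d3:-→d4:-→d5:-→d6:-→d7:-→d8:-→d9:-→d10:-→d11:-→d12:H1  best=H1
  add 0.0.0.0/0 -> H0 at depth 0
  ? 166.41.149.64  path d0:H0→d1:-→d2:-→d3:-→d4:-→d5:-→d6:-→d7:-→d8:-→d9:-→d10:-→d11:-→d12:H1→d13:-→d14:-→d15:-→d16:-→d17:-→d18:-→d19:-→d20:-→d21:-→d22:-→d23:-→d24:H1→d25:-→d26:H0  best=H0
  ? 166.32.0.15  path d0:H0→d1:-→d2:-→d3:-→d4:-→d5:-→d6:-→d7:-→d8:-→d9:-→d10:-→d11:-→d12:H1  best=H1
  ? 166.41.149.71  path d0:H0→d1:-→d2:-→d3:-→d4:-→d5:-→d6:-→d7:-→d8:-→d9:-→d10:-→d11:-→d12:H1→d13:-→d14:-→d15:-→d16:-→d17:-→d18:-→d19:-→d20:-→d21:-→d22:-→d23:-→d24:H1→d25:-→d26:H0  best=H0
  add 223.53.134.19/32 -> H1 at depth 32
  ? 223.53.134.19  path d0:H0→d1:-→d2:-→d3:-→d4:-→d5:-→d6:-→d7:-→d8:-→d9:-→d10:-→d11:-→d12:-→d13:-→d14:-→d15:-→d16:-→d17:-→d18:-→d19:-→d20:H1→d21:-→d22:-→d23:-→d24:-→d25:-→d26:-→d27:-→d28:-→d29:-→d30:-→d31:-→d32:H1  best=H1
  add 166.32.0.0/12 -> H2 at depth 12
  add 223.53.134.19/32 -> H0 at depth 32
  del 223.53.134.19/32 (clear depth 32)
  add 166.32.0.0/12 -> H2 at depth 12
  ? 166.41.149.0  path d0:H0→d1:-→d2:-→d3:-→d4:-→d5:-→d6:-→d7:-→d8:-→d9:-→d10:-→d11:-→d12:H2→d13:-→d14:-→d15:-→d16:-→d17:-→d18:-→d19:-→d20:-→d21:-→d22:-→d23:-→d24:H1→d25:-  best=H1
  add 166.41.144.0/20 -> H0 at depth 20
  ? 166.41.149.112  path d0:H0→d1:-→d2:-→d3:-→d4:-→d5:-→d6:-→d7:-→d8:-→d9:-→d10:-→d11:-→d12:H2→d13:-→d14:-→d15:-→d16:-→d17:-→d18:-→d19:-→d20:H0→d21:-→d22:-→d23:-→d24:H1→d25:-→d26:H0  best=H0
  ? 166.32.0.2  path d0:H0→d1:-→d2:-→d3:-→d4:-→d5:-→d6:-→d7:-→d8:-→d9:-→d10:-→d11:-→d12:H2  best=H2
  ? 166.41.149.0  path d0:H0→d1:-→d2:-→d3:-→d4:-→d5:-→d6:-→d7:-→d8:-→d9:-→d10:-→d11:-→d12:H2→d13:-→d14:-→d15:-→d16:-→d17:-→d18:-→d19:-→d20:H0→d21:-→d22:-→d23:-→d24:H1→d25:-  best=H1
  del 166.41.149.64/26 (clear depth 26)
  add 166.41.128.0/17 -> H1 at depth 17
  add 166.41.149.0/24 -> H2 at depth 24
  del 166.41.149.0/24 (clear depth 24)
  ? 131.215.75.250  path d0:H0→d1:-→d2:-  best=H0
  ? 223.53.128.5  path d0:H0→d1:-→d2:-→d3:-→d4:-→d5:-→d6:-→d7:-→d8:-→d9:-→d10:-→d11:-→d12:-→d13:-→d14:-→d15:-→d16:-→d17:-→d18:-→d19:-→d20:H1→d21:-  best=H1
  del 166.32.0.0/12 (clear depth 12)

== LOOKUPS ==
["no-route","H1","H0","H1","H0","H1","H1","H0","H2","H1","H0","H1"]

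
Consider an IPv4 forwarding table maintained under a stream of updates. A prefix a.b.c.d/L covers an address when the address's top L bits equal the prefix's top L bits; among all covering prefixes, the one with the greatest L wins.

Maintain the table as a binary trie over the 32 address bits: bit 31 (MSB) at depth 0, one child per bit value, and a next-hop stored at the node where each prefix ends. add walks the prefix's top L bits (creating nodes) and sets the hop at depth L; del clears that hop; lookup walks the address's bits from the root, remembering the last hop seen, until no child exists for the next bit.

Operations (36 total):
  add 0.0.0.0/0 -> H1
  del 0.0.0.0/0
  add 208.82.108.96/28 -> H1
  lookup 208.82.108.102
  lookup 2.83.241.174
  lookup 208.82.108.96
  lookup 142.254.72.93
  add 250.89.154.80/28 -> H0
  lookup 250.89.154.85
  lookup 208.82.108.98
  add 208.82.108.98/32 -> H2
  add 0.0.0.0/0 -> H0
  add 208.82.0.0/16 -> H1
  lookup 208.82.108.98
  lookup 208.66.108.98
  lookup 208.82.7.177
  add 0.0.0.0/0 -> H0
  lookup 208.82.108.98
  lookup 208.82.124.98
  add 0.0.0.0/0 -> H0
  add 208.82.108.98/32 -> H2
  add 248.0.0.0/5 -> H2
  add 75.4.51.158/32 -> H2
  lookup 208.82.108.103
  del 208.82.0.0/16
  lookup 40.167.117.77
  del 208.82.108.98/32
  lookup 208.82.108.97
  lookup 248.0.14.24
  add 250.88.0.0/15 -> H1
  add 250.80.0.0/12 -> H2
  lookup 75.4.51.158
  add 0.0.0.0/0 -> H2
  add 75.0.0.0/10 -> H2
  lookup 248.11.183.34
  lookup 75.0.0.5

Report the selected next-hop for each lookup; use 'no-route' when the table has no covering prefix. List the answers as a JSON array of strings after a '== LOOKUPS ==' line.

Trace:
  add 0.0.0.0/0 -> H1 at depth 0
  - 0.0.0.0/0 clear@0
  add 208.82.108.96/28 -> H1 at depth 28
  ? 208.82.108.102  path d0:-→d1:-→d2:-→d3:-→d4:-→d5:-→d6:-→d7:-→d8:-→d9:-→d10:-→d11:-→d12:-→d13:-→d14:-→d15:-→d16:-→d17:-→d18:-→d19:-→d20:-→d21:-→d22:-→d23:-→d24:-→d25:-→d26:-→d27:-→d28:H1  best=H1
  ? 2.83.241.174  path d0:-  best=no-route
  ? 208.82.108.96  path d0:-→d1:-→d2:-→d3:-→d4:-→d5:-→d6:-→d7:-→d8:-→d9:-→d10:-→d11:-→d12:-→d13:-→d14:-→d15:-→d16:-→d17:-→d18:-→d19:-→d20:-→d21:-→d22:-→d23:-→d24:-→d25:-→d26:-→d27:-→d28:H1  best=H1
  ? 142.254.72.93  path d0:-→d1:-  best=no-route
  add 250.89.154.80/28 -> H0 at depth 28
  ? 250.89.154.85  path d0:-→d1:-→d2:-→d3:-→d4:-→d5:-→d6:-→d7:-→d8:-→d9:-→d10:-→d11:-→d12:-→d13:-→d14:-→d15:-→d16:-→d17:-→d18:-→d19:-→d20:-→d21:-→d22:-→d23:-→d24:-→d25:-→d26:-→d27:-→d28:H0  best=H0
  ? 208.82.108.98  path d0:-→d1:-→d2:-→d3:-→d4:-→d5:-→d6:-→d7:-→d8:-→d9:-→d10:-→d11:-→d12:-→d13:-→d14:-→d15:-→d16:-→d17:-→d18:-→d19:-→d20:-→d21:-→d22:-→d23:-→d24:-→d25:-→d26:-→d27:-→d28:H1  best=H1
  add 208.82.108.98/32 -> H2 at depth 32
  add 0.0.0.0/0 -> H0 at depth 0
  add 208.82.0.0/16 -> H1 at depth 16
  ? 208.82.108.98  path d0:H0→d1:-→d2:-→d3:-→d4:-→d5:-→d6:-→d7:-→d8:-→d9:-→d10:-→d11:-→d12:-→d13:-→d14:-→d15:-→d16:H1→d17:-→d18:-→d19:-→d20:-→d21:-→d22:-→d23:-→d24:-→d25:-→d26:-→d27:-→d28:H1→d29:-→d30:-→d31:-→d32:H2  best=H2
  ? 208.66.108.98  path d0:H0→d1:-→d2:-→d3:-→d4:-→d5:-→d6:-→d7:-→d8:-→d9:-→d10:-→d11:-  best=H0
  ? 208.82.7.177  path d0:H0→d1:-→d2:-→d3:-→d4:-→d5:-→d6:-→d7:-→d8:-→d9:-→d10:-→d11:-→d12:-→d13:-→d14:-→d15:-→d16:H1→d17:-  best=H1
  add 0.0.0.0/0 -> H0 at depth 0
  ? 208.82.108.98  path d0:H0→d1:-→d2:-→d3:-→d4:-→d5:-→d6:-→d7:-→d8:-→d9:-→d10:-→d11:-→d12:-→d13:-→d14:-→d15:-→d16:H1→d17:-→d18:-→d19:-→d20:-→d21:-→d22:-→d23:-→d24:-→d25:-→d26:-→d27:-→d28:H1→d29:-→d30:-→d31:-→d32:H2  best=H2
  ? 208.82.124.98  path d0:H0→d1:-→d2:-→d3:-→d4:-→d5:-→d6:-→d7:-→d8:-→d9:-→d10:-→d11:-→d12:-→d13:-→d14:-→d15:-→d16:H1→d17:-→d18:-→d19:-  best=H1
  add 0.0.0.0/0 -> H0 at depth 0
  add 208.82.108.98/32 -> H2 at depth 32
  add 248.0.0.0/5 -> H2 at depth 5
  add 75.4.51.158/32 -> H2 at depth 32
  ? 208.82.108.103  path d0:H0→d1:-→d2:-→d3:-→d4:-→d5:-→d6:-→d7:-→d8:-→d9:-→d10:-→d11:-→d12:-→d13:-→d14:-→d15:-→d16:H1→d17:-→d18:-→d19:-→d20:-→d21:-→d22:-→d23:-→d24:-→d25:-→d26:-→d27:-→d28:H1→d29:-  best=H1
  - 208.82.0.0/16 clear@16
  ? 40.167.117.77  path d0:H0→d1:-  best=H0
  - 208.82.108.98/32 clear@32
  ? 208.82.108.97  path d0:H0→d1:-→d2:-→d3:-→d4:-→d5:-→d6:-→d7:-→d8:-→d9:-→d10:-→d11:-→d12:-→d13:-→d14:-→d15:-→d16:-→d17:-→d18:-→d19:-→d20:-→d21:-→d22:-→d23:-→d24:-→d25:-→d26:-→d27:-→d28:H1→d29:-→d30:-  best=H1
  ? 248.0.14.24  path d0:H0→d1:-→d2:-→d3:-→d4:-→d5:H2→d6:-  best=H2
  add 250.88.0.0/15 -> H1 at depth 15
  add 250.80.0.0/12 -> H2 at depth 12
  ? 75.4.51.158  path d0:H0→d1:-→d2:-→d3:-→d4:-→d5:-→d6:-→d7:-→d8:-→d9:-→d10:-→d11:-→d12:-→d13:-→d14:-→d15:-→d16:-→d17:-→d18:-→d19:-→d20:-→d21:-→d22:-→d23:-→d24:-→d25:-→d26:-→d27:-→d28:-→d29:-→d30:-→d31:-→d32:H2  best=H2
  add 0.0.0.0/0 -> H2 at depth 0
  add 75.0.0.0/10 -> H2 at depth 10
  ? 248.11.183.34  path d0:H2→d1:-→d2:-→d3:-→d4:-→d5:H2→d6:-  best=H2
  ? 75.0.0.5  path d0:H2→d1:-→d2:-→d3:-→d4:-→d5:-→d6:-→d7:-→d8:-→d9:-→d10:H2→d11:-→d12:-→d13:-  best=H2

== LOOKUPS ==
["H1","no-route","H1","no-route","H0","H1","H2","H0","H1","H2","H1","H1","H0","H1","H2","H2","H2","H2"]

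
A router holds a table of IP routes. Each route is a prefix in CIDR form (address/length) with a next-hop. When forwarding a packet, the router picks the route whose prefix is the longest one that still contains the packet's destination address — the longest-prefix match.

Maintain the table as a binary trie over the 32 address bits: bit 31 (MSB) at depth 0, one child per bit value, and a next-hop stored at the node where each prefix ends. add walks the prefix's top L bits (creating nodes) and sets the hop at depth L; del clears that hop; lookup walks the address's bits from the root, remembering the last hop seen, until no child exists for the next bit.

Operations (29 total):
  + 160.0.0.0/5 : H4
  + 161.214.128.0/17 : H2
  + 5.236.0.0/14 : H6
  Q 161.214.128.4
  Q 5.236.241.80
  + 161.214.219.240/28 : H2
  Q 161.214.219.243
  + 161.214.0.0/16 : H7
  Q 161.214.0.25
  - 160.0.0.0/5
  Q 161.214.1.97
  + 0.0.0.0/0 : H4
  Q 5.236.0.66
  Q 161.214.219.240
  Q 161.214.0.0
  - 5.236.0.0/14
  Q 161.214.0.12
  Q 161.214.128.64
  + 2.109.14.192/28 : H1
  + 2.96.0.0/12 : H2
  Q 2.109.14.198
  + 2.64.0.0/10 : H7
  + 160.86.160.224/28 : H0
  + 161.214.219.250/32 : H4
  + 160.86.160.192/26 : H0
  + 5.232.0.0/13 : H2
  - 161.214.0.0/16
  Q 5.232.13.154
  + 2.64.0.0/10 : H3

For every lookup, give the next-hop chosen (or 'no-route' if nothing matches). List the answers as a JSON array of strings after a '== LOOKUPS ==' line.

Trace:
  add 160.0.0.0/5 -> H4 at depth 5
  add 161.214.128.0/17 -> H2 at depth 17
  add 5.236.0.0/14 -> H6 at depth 14
  Q 161.214.128.4: descend 10100001110101101 ; hops seen [H4,H2] ; pick H2
  Q 5.236.241.80: descend 00000101111011 ; hops seen [H6] ; pick H6
  add 161.214.219.240/28 -> H2 at depth 28
  Q 161.214.219.243: descend 1010000111010110110110111111 ; hops seen [H4,H2,H2] ; pick H2
  add 161.214.0.0/16 -> H7 at depth 16
  Q 161.214.0.25: descend 1010000111010110 ; hops seen [H4,H7] ; pick H7
  del 160.0.0.0/5 (clear depth 5)
  Q 161.214.1.97: descend 1010000111010110 ; hops seen [H7] ; pick H7
  add 0.0.0.0/0 -> H4 at depth 0
  Q 5.236.0.66: descend 00000101111011 ; hops seen [H4,H6] ; pick H6
  Q 161.214.219.240: descend 1010000111010110110110111111 ; hops seen [H4,H7,H2,H2] ; pick H2
  Q 161.214.0.0: descend 1010000111010110 ; hops seen [H4,H7] ; pick H7
  del 5.236.0.0/14 (clear depth 14)
  Q 161.214.0.12: descend 1010000111010110 ; hops seen [H4,H7] ; pick H7
  Q 161.214.128.64: descend 10100001110101101 ; hops seen [H4,H7,H2] ; pick H2
  add 2.109.14.192/28 -> H1 at depth 28
  add 2.96.0.0/12 -> H2 at depth 12
  Q 2.109.14.198: descend 0000001001101101000011101100 ; hops seen [H4,H2,H1] ; pick H1
  add 2.64.0.0/10 -> H7 at depth 10
  add 160.86.160.224/28 -> H0 at depth 28
  add 161.214.219.250/32 -> H4 at depth 32
  add 160.86.160.192/26 -> H0 at depth 26
  add 5.232.0.0/13 -> H2 at depth 13
  del 161.214.0.0/16 (clear depth 16)
  Q 5.232.13.154: descend 0000010111101 ; hops seen [H4,H2] ; pick H2
  add 2.64.0.0/10 -> H3 at depth 10

== LOOKUPS ==
["H2","H6","H2","H7","H7","H6","H2","H7","H7","H2","H1","H2"]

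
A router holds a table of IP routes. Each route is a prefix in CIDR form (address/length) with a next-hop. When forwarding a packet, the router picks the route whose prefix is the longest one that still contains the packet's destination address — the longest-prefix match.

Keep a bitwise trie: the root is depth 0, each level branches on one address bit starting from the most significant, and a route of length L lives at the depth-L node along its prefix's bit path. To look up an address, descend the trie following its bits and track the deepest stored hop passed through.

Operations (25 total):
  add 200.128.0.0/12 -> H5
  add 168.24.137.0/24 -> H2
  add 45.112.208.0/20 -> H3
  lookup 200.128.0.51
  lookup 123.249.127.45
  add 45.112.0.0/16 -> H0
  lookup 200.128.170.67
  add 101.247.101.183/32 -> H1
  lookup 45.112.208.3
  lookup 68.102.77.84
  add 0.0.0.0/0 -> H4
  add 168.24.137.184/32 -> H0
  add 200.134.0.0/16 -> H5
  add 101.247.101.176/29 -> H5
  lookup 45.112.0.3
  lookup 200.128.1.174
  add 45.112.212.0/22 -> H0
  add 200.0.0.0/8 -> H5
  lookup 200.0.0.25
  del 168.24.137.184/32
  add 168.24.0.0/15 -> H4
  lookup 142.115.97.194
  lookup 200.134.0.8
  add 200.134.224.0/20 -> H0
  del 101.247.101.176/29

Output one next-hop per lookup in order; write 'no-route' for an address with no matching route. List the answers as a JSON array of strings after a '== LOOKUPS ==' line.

Trace:
  add 200.128.0.0/12 -> H5 at depth 12
  add 168.24.137.0/24 -> H2 at depth 24
  add 45.112.208.0/20 -> H3 at depth 20
  lookup 200.128.0.51: bits 110010001000 walk d0:-→d1:-→d2:-→d3:-→d4:-→d5:-→d6:-→d7:-→d8:-→d9:-→d10:-→d11:-→d12:H5 -> H5
  lookup 123.249.127.45: bits 0 walk d0:-→d1:- -> no-route
  add 45.112.0.0/16 -> H0 at depth 16
  lookup 200.128.170.67: bits 110010001000 walk d0:-→d1:-→d2:-→d3:-→d4:-→d5:-→d6:-→d7:-→d8:-→d9:-→d10:-→d11:-→d12:H5 -> H5
  add 101.247.101.183/32 -> H1 at depth 32
  lookup 45.112.208.3: bits 00101101011100001101 walk d0:-→d1:-→d2:-→d3:-→d4:-→d5:-→d6:-→d7:-→d8:-→d9:-→d10:-→d11:-→d12:-→d13:-→d14:-→d15:-→d16:H0→d17:-→d18:-→d19:-→d20:H3 -> H3
  lookup 68.102.77.84: bits 01 walk d0:-→d1:-→d2:- -> no-route
  add 0.0.0.0/0 -> H4 at depth 0
  add 168.24.137.184/32 -> H0 at depth 32
  add 200.134.0.0/16 -> H5 at depth 16
  add 101.247.101.176/29 -> H5 at depth 29
  lookup 45.112.0.3: bits 0010110101110000 walk d0:H4→d1:-→d2:-→d3:-→d4:-→d5:-→d6:-→d7:-→d8:-→d9:-→d10:-→d11:-→d12:-→d13:-→d14:-→d15:-→d16:H0 -> H0
  lookup 200.128.1.174: bits 1100100010000 walk d0:H4→d1:-→d2:-→d3:-→d4:-→d5:-→d6:-→d7:-→d8:-→d9:-→d10:-→d11:-→d12:H5→d13:- -> H5
  add 45.112.212.0/22 -> H0 at depth 22
  add 200.0.0.0/8 -> H5 at depth 8
  lookup 200.0.0.25: bits 11001000 walk d0:H4→d1:-→d2:-→d3:-→d4:-→d5:-→d6:-→d7:-→d8:H5 -> H5
  - 168.24.137.184/32 clear@32
  add 168.24.0.0/15 -> H4 at depth 15
  lookup 142.115.97.194: bits 10 walk d0:H4→d1:-→d2:- -> H4
  lookup 200.134.0.8: bits 1100100010000110 walk d0:H4→d1:-→d2:-→d3:-→d4:-→d5:-→d6:-→d7:-→d8:H5→d9:-→d10:-→d11:-→d12:H5→d13:-→d14:-→d15:-→d16:H5 -> H5
  add 200.134.224.0/20 -> H0 at depth 20
  - 101.247.101.176/29 clear@29

== LOOKUPS ==
["H5","no-route","H5","H3","no-route","H0","H5","H5","H4","H5"]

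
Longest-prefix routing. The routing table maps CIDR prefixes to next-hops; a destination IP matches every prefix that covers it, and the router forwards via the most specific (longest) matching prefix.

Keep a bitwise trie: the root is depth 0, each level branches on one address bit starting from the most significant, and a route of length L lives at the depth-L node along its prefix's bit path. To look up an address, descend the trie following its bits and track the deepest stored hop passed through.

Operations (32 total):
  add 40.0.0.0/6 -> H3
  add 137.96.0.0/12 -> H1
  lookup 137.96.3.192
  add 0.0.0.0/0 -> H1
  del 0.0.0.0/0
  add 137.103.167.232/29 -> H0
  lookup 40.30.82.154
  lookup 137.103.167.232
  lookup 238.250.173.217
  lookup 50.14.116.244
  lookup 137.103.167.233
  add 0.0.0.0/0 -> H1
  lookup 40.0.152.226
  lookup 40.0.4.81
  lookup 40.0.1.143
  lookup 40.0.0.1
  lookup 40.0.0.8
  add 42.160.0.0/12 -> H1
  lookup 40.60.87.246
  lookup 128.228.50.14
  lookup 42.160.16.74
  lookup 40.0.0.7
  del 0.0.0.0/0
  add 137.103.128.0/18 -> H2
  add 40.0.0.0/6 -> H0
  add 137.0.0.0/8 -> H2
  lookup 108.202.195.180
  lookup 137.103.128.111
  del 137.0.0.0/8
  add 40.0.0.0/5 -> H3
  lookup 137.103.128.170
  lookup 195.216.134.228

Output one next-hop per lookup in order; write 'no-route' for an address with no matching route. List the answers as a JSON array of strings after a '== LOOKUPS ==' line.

Apply in order:
  add 40.0.0.0/6 -> H3 at depth 6
  add 137.96.0.0/12 -> H1 at depth 12
  ? 137.96.3.192  path d0:-→d1:-→d2:-→d3:-→d4:-→d5:-→d6:-→d7:-→d8:-→d9:-→d10:-→d11:-→d12:H1  best=H1
  add 0.0.0.0/0 -> H1 at depth 0
  - 0.0.0.0/0 clear@0
  add 137.103.167.232/29 -> H0 at depth 29
  ? 40.30.82.154  path d0:-→d1:-→d2:-→d3:-→d4:-→d5:-→d6:H3  best=H3
  ? 137.103.167.232  path d0:-→d1:-→d2:-→d3:-→d4:-→d5:-→d6:-→d7:-→d8:-→d9:-→d10:-→d11:-→d12:H1→d13:-→d14:-→d15:-→d16:-→d17:-→d18:-→d19:-→d20:-→d21:-→d22:-→d23:-→d24:-→d25:-→d26:-→d27:-→d28:-→d29:H0  best=H0
  ? 238.250.173.217  path d0:-→d1:-  best=no-route
  ? 50.14.116.244  path d0:-→d1:-→d2:-→d3:-  best=no-route
  ? 137.103.167.233  path d0:-→d1:-→d2:-→d3:-→d4:-→d5:-→d6:-→d7:-→d8:-→d9:-→d10:-→d11:-→d12:H1→d13:-→d14:-→d15:-→d16:-→d17:-→d18:-→d19:-→d20:-→d21:-→d22:-→d23:-→d24:-→d25:-→d26:-→d27:-→d28:-→d29:H0  best=H0
  add 0.0.0.0/0 -> H1 at depth 0
  ? 40.0.152.226  path d0:H1→d1:-→d2:-→d3:-→d4:-→d5:-→d6:H3  best=H3
  ? 40.0.4.81  path d0:H1→d1:-→d2:-→d3:-→d4:-→d5:-→d6:H3  best=H3
  ? 40.0.1.143  path d0:H1→d1:-→d2:-→d3:-→d4:-→d5:-→d6:H3  best=H3
  ? 40.0.0.1  path d0:H1→d1:-→d2:-→d3:-→d4:-→d5:-→d6:H3  best=H3
  ? 40.0.0.8  path d0:H1→d1:-→d2:-→d3:-→d4:-→d5:-→d6:H3  best=H3
  add 42.160.0.0/12 -> H1 at depth 12
  ? 40.60.87.246  path d0:H1→d1:-→d2:-→d3:-→d4:-→d5:-→d6:H3  best=H3
  ? 128.228.50.14  path d0:H1→d1:-→d2:-→d3:-→d4:-  best=H1
  ? 42.160.16.74  path d0:H1→d1:-→d2:-→d3:-→d4:-→d5:-→d6:H3→d7:-→d8:-→d9:-→d10:-→d11:-→d12:H1  best=H1
  ? 40.0.0.7  path d0:H1→d1:-→d2:-→d3:-→d4:-→d5:-→d6:H3  best=H3
  - 0.0.0.0/0 clear@0
  add 137.103.128.0/18 -> H2 at depth 18
  add 40.0.0.0/6 -> H0 at depth 6
  add 137.0.0.0/8 -> H2 at depth 8
  ? 108.202.195.180  path d0:-→d1:-  best=no-route
  ? 137.103.128.111  path d0:-→d1:-→d2:-→d3:-→d4:-→d5:-→d6:-→d7:-→d8:H2→d9:-→d10:-→d11:-→d12:H1→d13:-→d14:-→d15:-→d16:-→d17:-→d18:H2  best=H2
  - 137.0.0.0/8 clear@8
  add 40.0.0.0/5 -> H3 at depth 5
  ? 137.103.128.170  path d0:-→d1:-→d2:-→d3:-→d4:-→d5:-→d6:-→d7:-→d8:-→d9:-→d10:-→d11:-→d12:H1→d13:-→d14:-→d15:-→d16:-→d17:-→d18:H2  best=H2
  ? 195.216.134.228  path d0:-→d1:-  best=no-route

== LOOKUPS ==
["H1","H3","H0","no-route","no-route","H0","H3","H3","H3","H3","H3","H3","H1","H1","H3","no-route","H2","H2","no-route"]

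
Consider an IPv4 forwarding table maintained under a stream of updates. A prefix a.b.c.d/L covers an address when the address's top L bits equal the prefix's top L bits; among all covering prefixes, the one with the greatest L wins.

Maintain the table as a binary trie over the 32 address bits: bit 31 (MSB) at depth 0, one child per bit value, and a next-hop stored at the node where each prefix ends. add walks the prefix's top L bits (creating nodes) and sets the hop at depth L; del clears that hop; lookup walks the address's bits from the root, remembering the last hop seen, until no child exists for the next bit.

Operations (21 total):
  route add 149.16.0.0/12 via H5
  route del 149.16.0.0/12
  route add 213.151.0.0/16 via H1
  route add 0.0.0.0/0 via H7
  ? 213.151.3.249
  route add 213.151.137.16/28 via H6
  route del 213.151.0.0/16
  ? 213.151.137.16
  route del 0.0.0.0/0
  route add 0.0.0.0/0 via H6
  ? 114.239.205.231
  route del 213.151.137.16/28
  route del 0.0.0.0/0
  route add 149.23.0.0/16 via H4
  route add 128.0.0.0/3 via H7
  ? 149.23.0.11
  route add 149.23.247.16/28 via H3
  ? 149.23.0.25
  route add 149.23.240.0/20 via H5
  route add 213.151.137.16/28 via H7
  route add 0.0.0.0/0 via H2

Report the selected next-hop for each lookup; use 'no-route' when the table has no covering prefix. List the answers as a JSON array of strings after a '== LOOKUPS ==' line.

Process each operation:
  + 149.16.0.0/12 (H5) depth=12
  del 149.16.0.0/12 (clear depth 12)
  + 213.151.0.0/16 (H1) depth=16
  + 0.0.0.0/0 (H7) depth=0
  lookup 213.151.3.249: bits 1101010110010111 walk d0:H7→d1:-→d2:-→d3:-→d4:-→d5:-→d6:-→d7:-→d8:-→d9:-→d10:-→d11:-→d12:-→d13:-→d14:-→d15:-→d16:H1 -> H1
  + 213.151.137.16/28 (H6) depth=28
  del 213.151.0.0/16 (clear depth 16)
  lookup 213.151.137.16: bits 1101010110010111100010010001 walk d0:H7→d1:-→d2:-→d3:-→d4:-→d5:-→d6:-→d7:-→d8:-→d9:-→d10:-→d11:-→d12:-→d13:-→d14:-→d15:-→d16:-→d17:-→d18:-→d19:-→d20:-→d21:-→d22:-→d23:-→d24:-→d25:-→d26:-→d27:-→d28:H6 -> H6
  del 0.0.0.0/0 (clear depth 0)
  + 0.0.0.0/0 (H6) depth=0
  lookup 114.239.205.231: bits ε walk d0:H6 -> H6
  del 213.151.137.16/28 (clear depth 28)
  del 0.0.0.0/0 (clear depth 0)
  + 149.23.0.0/16 (H4) depth=16
  + 128.0.0.0/3 (H7) depth=3
  lookup 149.23.0.11: bits 1001010100010111 walk d0:-→d1:-→d2:-→d3:H7→d4:-→d5:-→d6:-→d7:-→d8:-→d9:-→d10:-→d11:-→d12:-→d13:-→d14:-→d15:-→d16:H4 -> H4
  + 149.23.247.16/28 (H3) depth=28
  lookup 149.23.0.25: bits 1001010100010111 walk d0:-→d1:-→d2:-→d3:H7→d4:-→d5:-→d6:-→d7:-→d8:-→d9:-→d10:-→d11:-→d12:-→d13:-→d14:-→d15:-→d16:H4 -> H4
  + 149.23.240.0/20 (H5) depth=20
  + 213.151.137.16/28 (H7) depth=28
  + 0.0.0.0/0 (H2) depth=0

== LOOKUPS ==
["H1","H6","H6","H4","H4"]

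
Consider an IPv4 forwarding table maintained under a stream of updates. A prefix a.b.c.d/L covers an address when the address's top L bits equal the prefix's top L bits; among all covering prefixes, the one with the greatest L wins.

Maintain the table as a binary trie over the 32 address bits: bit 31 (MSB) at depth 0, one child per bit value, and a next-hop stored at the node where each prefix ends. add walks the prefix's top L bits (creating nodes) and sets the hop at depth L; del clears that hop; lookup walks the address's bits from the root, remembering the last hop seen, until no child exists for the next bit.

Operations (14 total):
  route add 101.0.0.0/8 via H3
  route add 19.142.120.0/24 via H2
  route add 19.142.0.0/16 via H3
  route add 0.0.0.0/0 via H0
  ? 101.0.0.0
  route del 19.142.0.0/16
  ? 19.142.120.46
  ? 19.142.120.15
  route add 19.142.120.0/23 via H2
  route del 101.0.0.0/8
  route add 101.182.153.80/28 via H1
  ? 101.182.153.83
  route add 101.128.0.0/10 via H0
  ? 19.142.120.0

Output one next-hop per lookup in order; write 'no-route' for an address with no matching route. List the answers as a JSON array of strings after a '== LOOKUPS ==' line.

Apply in order:
  add 101.0.0.0/8 -> H3 at depth 8
  add 19.142.120.0/24 -> H2 at depth 24
  add 19.142.0.0/16 -> H3 at depth 16
  add 0.0.0.0/0 -> H0 at depth 0
  lookup 101.0.0.0: bits 01100101 walk d0:H0→d1:-→d2:-→d3:-→d4:-→d5:-→d6:-→d7:-→d8:H3 -> H3
  del 19.142.0.0/16 (clear depth 16)
  lookup 19.142.120.46: bits 000100111000111001111000 walk d0:H0→d1:-→d2:-→d3:-→d4:-→d5:-→d6:-→d7:-→d8:-→d9:-→d10:-→d11:-→d12:-→d13:-→d14:-→d15:-→d16:-→d17:-→d18:-→d19:-→d20:-→d21:-→d22:-→d23:-→d24:H2 -> H2
  lookup 19.142.120.15: bits 000100111000111001111000 walk d0:H0→d1:-→d2:-→d3:-→d4:-→d5:-→d6:-→d7:-→d8:-→d9:-→d10:-→d11:-→d12:-→d13:-→d14:-→d15:-→d16:-→d17:-→d18:-→d19:-→d20:-→d21:-→d22:-→d23:-→d24:H2 -> H2
  add 19.142.120.0/23 -> H2 at depth 23
  del 101.0.0.0/8 (clear depth 8)
  add 101.182.153.80/28 -> H1 at depth 28
  lookup 101.182.153.83: bits 0110010110110110100110010101 walk d0:H0→d1:-→d2:-→d3:-→d4:-→d5:-→d6:-→d7:-→d8:-→d9:-→d10:-→d11:-→d12:-→d13:-→d14:-→d15:-→d16:-→d17:-→d18:-→d19:-→d20:-→d21:-→d22:-→d23:-→d24:-→d25:-→d26:-→d27:-→d28:H1 -> H1
  add 101.128.0.0/10 -> H0 at depth 10
  lookup 19.142.120.0: bits 000100111000111001111000 walk d0:H0→d1:-→d2:-→d3:-→d4:-→d5:-→d6:-→d7:-→d8:-→d9:-→d10:-→d11:-→d12:-→d13:-→d14:-→d15:-→d16:-→d17:-→d18:-→d19:-→d20:-→d21:-→d22:-→d23:H2→d24:H2 -> H2

== LOOKUPS ==
["H3","H2","H2","H1","H2"]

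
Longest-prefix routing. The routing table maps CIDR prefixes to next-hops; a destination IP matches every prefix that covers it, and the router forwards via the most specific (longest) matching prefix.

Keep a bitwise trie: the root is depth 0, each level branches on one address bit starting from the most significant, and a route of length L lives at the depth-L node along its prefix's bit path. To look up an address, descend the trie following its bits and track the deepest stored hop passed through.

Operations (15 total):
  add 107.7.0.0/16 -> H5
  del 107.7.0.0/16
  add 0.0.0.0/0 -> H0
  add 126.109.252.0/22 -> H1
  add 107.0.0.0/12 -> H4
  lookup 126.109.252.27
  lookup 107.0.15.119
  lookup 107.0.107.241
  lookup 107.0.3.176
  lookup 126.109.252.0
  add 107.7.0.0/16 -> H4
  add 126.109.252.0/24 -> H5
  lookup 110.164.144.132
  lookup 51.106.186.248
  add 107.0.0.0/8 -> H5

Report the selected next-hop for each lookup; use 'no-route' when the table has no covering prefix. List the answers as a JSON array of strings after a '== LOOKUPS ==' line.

Apply in order:
  + 107.7.0.0/16 (H5) depth=16
  del 107.7.0.0/16 (clear depth 16)
  + 0.0.0.0/0 (H0) depth=0
  + 126.109.252.0/22 (H1) depth=22
  + 107.0.0.0/12 (H4) depth=12
  Q 126.109.252.27: descend 0111111001101101111111 ; hops seen [H0,H1] ; pick H1
  Q 107.0.15.119: descend 0110101100000 ; hops seen [H0,H4] ; pick H4
  Q 107.0.107.241: descend 0110101100000 ; hops seen [H0,H4] ; pick H4
  Q 107.0.3.176: descend 0110101100000 ; hops seen [H0,H4] ; pick H4
  Q 126.109.252.0: descend 0111111001101101111111 ; hops seen [H0,H1] ; pick H1
  + 107.7.0.0/16 (H4) depth=16
  + 126.109.252.0/24 (H5) depth=24
  Q 110.164.144.132: descend 01101 ; hops seen [H0] ; pick H0
  Q 51.106.186.248: descend 0 ; hops seen [H0] ; pick H0
  + 107.0.0.0/8 (H5) depth=8

== LOOKUPS ==
["H1","H4","H4","H4","H1","H0","H0"]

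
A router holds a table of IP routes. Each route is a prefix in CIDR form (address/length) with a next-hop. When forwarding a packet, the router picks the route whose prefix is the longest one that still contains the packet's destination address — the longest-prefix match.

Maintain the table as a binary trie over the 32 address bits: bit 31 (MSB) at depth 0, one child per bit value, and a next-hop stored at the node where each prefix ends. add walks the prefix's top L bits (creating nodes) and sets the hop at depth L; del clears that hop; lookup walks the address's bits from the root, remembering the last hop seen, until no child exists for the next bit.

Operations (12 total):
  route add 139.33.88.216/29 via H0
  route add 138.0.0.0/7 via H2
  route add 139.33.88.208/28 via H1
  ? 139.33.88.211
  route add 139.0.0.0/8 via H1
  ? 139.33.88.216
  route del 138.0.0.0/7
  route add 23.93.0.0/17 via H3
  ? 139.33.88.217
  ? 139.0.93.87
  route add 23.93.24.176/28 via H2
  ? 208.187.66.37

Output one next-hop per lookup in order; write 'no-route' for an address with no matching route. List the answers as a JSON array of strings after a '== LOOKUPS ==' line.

Trace:
  + 139.33.88.216/29 (H0) depth=29
  + 138.0.0.0/7 (H2) depth=7
  + 139.33.88.208/28 (H1) depth=28
  ? 139.33.88.211  path d0:-→d1:-→d2:-→d3:-→d4:-→d5:-→d6:-→d7:H2→d8:-→d9:-→d10:-→d11:-→d12:-→d13:-→d14:-→d15:-→d16:-→d17:-→d18:-→d19:-→d20:-→d21:-→d22:-→d23:-→d24:-→d25:-→d26:-→d27:-→d28:H1  best=H1
  + 139.0.0.0/8 (H1) depth=8
  ? 139.33.88.216  path d0:-→d1:-→d2:-→d3:-→d4:-→d5:-→d6:-→d7:H2→d8:H1→d9:-→d10:-→d11:-→d12:-→d13:-→d14:-→d15:-→d16:-→d17:-→d18:-→d19:-→d20:-→d21:-→d22:-→d23:-→d24:-→d25:-→d26:-→d27:-→d28:H1→d29:H0  best=H0
  del 138.0.0.0/7 (clear depth 7)
  + 23.93.0.0/17 (H3) depth=17
  ? 139.33.88.217  path d0:-→d1:-→d2:-→d3:-→d4:-→d5:-→d6:-→d7:-→d8:H1→d9:-→d10:-→d11:-→d12:-→d13:-→d14:-→d15:-→d16:-→d17:-→d18:-→d19:-→d20:-→d21:-→d22:-→d23:-→d24:-→d25:-→d26:-→d27:-→d28:H1→d29:H0  best=H0
  ? 139.0.93.87  path d0:-→d1:-→d2:-→d3:-→d4:-→d5:-→d6:-→d7:-→d8:H1→d9:-→d10:-  best=H1
  + 23.93.24.176/28 (H2) depth=28
  ? 208.187.66.37  path d0:-→d1:-  best=no-route

== LOOKUPS ==
["H1","H0","H0","H1","no-route"]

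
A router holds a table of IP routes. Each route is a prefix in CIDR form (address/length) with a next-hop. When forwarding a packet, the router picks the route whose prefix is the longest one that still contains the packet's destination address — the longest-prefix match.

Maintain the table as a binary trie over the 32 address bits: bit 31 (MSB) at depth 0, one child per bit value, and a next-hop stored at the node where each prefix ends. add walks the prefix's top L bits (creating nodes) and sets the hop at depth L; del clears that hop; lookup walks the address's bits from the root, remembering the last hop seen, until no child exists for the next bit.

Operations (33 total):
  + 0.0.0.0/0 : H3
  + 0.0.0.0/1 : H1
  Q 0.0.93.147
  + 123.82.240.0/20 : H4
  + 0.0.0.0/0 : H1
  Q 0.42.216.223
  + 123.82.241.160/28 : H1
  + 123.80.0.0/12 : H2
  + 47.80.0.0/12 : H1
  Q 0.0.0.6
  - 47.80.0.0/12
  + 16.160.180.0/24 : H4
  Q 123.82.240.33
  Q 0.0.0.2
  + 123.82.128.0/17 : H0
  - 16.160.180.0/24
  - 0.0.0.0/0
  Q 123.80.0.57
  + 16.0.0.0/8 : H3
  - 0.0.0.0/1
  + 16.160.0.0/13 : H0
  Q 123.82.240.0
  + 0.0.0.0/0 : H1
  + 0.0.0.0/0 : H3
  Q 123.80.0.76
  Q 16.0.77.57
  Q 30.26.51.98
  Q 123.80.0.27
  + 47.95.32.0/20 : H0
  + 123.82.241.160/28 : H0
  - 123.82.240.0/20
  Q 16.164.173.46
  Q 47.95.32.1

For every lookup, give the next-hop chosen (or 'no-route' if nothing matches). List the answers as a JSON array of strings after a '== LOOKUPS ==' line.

Apply in order:
  + 0.0.0.0/0 (H3) depth=0
  + 0.0.0.0/1 (H1) depth=1
  ? 0.0.93.147  path d0:H3→d1:H1  best=H1
  + 123.82.240.0/20 (H4) depth=20
  + 0.0.0.0/0 (H1) depth=0
  ? 0.42.216.223  path d0:H1→d1:H1  best=H1
  + 123.82.241.160/28 (H1) depth=28
  + 123.80.0.0/12 (H2) depth=12
  + 47.80.0.0/12 (H1) depth=12
  ? 0.0.0.6  path d0:H1→d1:H1→d2:-  best=H1
  del 47.80.0.0/12 (clear depth 12)
  + 16.160.180.0/24 (H4) depth=24
  ? 123.82.240.33  path d0:H1→d1:H1→d2:-→d3:-→d4:-→d5:-→d6:-→d7:-→d8:-→d9:-→d10:-→d11:-→d12:H2→d13:-→d14:-→d15:-→d16:-→d17:-→d18:-→d19:-→d20:H4→d21:-→d22:-→d23:-  best=H4
  ? 0.0.0.2  path d0:H1→d1:H1→d2:-→d3:-  best=H1
  + 123.82.128.0/17 (H0) depth=17
  del 16.160.180.0/24 (clear depth 24)
  del 0.0.0.0/0 (clear depth 0)
  ? 123.80.0.57  path d0:-→d1:H1→d2:-→d3:-→d4:-→d5:-→d6:-→d7:-→d8:-→d9:-→d10:-→d11:-→d12:H2→d13:-→d14:-  best=H2
  + 16.0.0.0/8 (H3) depth=8
  del 0.0.0.0/1 (clear depth 1)
  + 16.160.0.0/13 (H0) depth=13
  ? 123.82.240.0  path d0:-→d1:-→d2:-→d3:-→d4:-→d5:-→d6:-→d7:-→d8:-→d9:-→d10:-→d11:-→d12:H2→d13:-→d14:-→d15:-→d16:-→d17:H0→d18:-→d19:-→d20:H4→d21:-→d22:-→d23:-  best=H4
  + 0.0.0.0/0 (H1) depth=0
  + 0.0.0.0/0 (H3) depth=0
  ? 123.80.0.76  path d0:H3→d1:-→d2:-→d3:-→d4:-→d5:-→d6:-→d7:-→d8:-→d9:-→d10:-→d11:-→d12:H2→d13:-→d14:-  best=H2
  ? 16.0.77.57  path d0:H3→d1:-→d2:-→d3:-→d4:-→d5:-→d6:-→d7:-→d8:H3  best=H3
  ? 30.26.51.98  path d0:H3→d1:-→d2:-→d3:-→d4:-  best=H3
  ? 123.80.0.27  path d0:H3→d1:-→d2:-→d3:-→d4:-→d5:-→d6:-→d7:-→d8:-→d9:-→d10:-→d11:-→d12:H2→d13:-→d14:-  best=H2
  + 47.95.32.0/20 (H0) depth=20
  + 123.82.241.160/28 (H0) depth=28
  del 123.82.240.0/20 (clear depth 20)
  ? 16.164.173.46  path d0:H3→d1:-→d2:-→d3:-→d4:-→d5:-→d6:-→d7:-→d8:H3→d9:-→d10:-→d11:-→d12:-→d13:H0  best=H0
  ? 47.95.32.1  path d0:H3→d1:-→d2:-→d3:-→d4:-→d5:-→d6:-→d7:-→d8:-→d9:-→d10:-→d11:-→d12:-→d13:-→d14:-→d15:-→d16:-→d17:-→d18:-→d19:-→d20:H0  best=H0

== LOOKUPS ==
["H1","H1","H1","H4","H1","H2","H4","H2","H3","H3","H2","H0","H0"]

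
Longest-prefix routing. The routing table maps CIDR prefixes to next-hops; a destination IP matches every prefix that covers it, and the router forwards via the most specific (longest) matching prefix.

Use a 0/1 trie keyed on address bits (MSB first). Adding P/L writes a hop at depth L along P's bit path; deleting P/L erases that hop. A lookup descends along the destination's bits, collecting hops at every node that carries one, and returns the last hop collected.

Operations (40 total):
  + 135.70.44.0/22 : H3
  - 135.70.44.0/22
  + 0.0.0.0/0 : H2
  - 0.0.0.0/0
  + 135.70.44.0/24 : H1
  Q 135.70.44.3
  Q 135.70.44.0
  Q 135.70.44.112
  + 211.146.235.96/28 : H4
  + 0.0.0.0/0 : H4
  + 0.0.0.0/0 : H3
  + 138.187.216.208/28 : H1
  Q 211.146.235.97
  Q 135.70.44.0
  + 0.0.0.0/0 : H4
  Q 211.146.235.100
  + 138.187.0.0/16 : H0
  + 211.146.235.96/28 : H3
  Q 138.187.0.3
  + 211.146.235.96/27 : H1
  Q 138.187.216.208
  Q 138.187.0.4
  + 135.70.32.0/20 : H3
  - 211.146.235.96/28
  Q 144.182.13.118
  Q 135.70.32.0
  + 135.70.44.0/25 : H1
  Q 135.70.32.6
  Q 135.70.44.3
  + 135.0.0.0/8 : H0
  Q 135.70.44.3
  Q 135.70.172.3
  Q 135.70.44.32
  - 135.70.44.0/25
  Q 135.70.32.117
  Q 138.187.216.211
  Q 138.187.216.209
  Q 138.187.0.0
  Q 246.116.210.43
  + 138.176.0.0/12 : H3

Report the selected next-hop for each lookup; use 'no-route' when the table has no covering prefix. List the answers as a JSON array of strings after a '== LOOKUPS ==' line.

Process each operation:
  add 135.70.44.0/22 -> H3 at depth 22
  del 135.70.44.0/22 (clear depth 22)
  add 0.0.0.0/0 -> H2 at depth 0
  del 0.0.0.0/0 (clear depth 0)
  add 135.70.44.0/24 -> H1 at depth 24
  ? 135.70.44.3  path d0:-→d1:-→d2:-→d3:-→d4:-→d5:-→d6:-→d7:-→d8:-→d9:-→d10:-→d11:-→d12:-→d13:-→d14:-→d15:-→d16:-→d17:-→d18:-→d19:-→d20:-→d21:-→d22:-→d23:-→d24:H1  best=H1
  ? 135.70.44.0  path d0:-→d1:-→d2:-→d3:-→d4:-→d5:-→d6:-→d7:-→d8:-→d9:-→d10:-→d11:-→d12:-→d13:-→d14:-→d15:-→d16:-→d17:-→d18:-→d19:-→d20:-→d21:-→d22:-→d23:-→d24:H1  best=H1
  ? 135.70.44.112  path d0:-→d1:-→d2:-→d3:-→d4:-→d5:-→d6:-→d7:-→d8:-→d9:-→d10:-→d11:-→d12:-→d13:-→d14:-→d15:-→d16:-→d17:-→d18:-→d19:-→d20:-→d21:-→d22:-→d23:-→d24:H1  best=H1
  add 211.146.235.96/28 -> H4 at depth 28
  add 0.0.0.0/0 -> H4 at depth 0
  add 0.0.0.0/0 -> H3 at depth 0
  add 138.187.216.208/28 -> H1 at depth 28
  ? 211.146.235.97  path d0:H3→d1:-→d2:-→d3:-→d4:-→d5:-→d6:-→d7:-→d8:-→d9:-→d10:-→d11:-→d12:-→d13:-→d14:-→d15:-→d16:-→d17:-→d18:-→d19:-→d20:-→d21:-→d22:-→d23:-→d24:-→d25:-→d26:-→d27:-→d28:H4  best=H4
  ? 135.70.44.0  path d0:H3→d1:-→d2:-→d3:-→d4:-→d5:-→d6:-→d7:-→d8:-→d9:-→d10:-→d11:-→d12:-→d13:-→d14:-→d15:-→d16:-→d17:-→d18:-→d19:-→d20:-→d21:-→d22:-→d23:-→d24:H1  best=H1
  add 0.0.0.0/0 -> H4 at depth 0
  ? 211.146.235.100  path d0:H4→d1:-→d2:-→d3:-→d4:-→d5:-→d6:-→d7:-→d8:-→d9:-→d10:-→d11:-→d12:-→d13:-→d14:-→d15:-→d16:-→d17:-→d18:-→d19:-→d20:-→d21:-→d22:-→d23:-→d24:-→d25:-→d26:-→d27:-→d28:H4  best=H4
  add 138.187.0.0/16 -> H0 at depth 16
  add 211.146.235.96/28 -> H3 at depth 28
  ? 138.187.0.3  path d0:H4→d1:-→d2:-→d3:-→d4:-→d5:-→d6:-→d7:-→d8:-→d9:-→d10:-→d11:-→d12:-→d13:-→d14:-→d15:-→d16:H0  best=H0
  add 211.146.235.96/27 -> H1 at depth 27
  ? 138.187.216.208  path d0:H4→d1:-→d2:-→d3:-→d4:-→d5:-→d6:-→d7:-→d8:-→d9:-→d10:-→d11:-→d12:-→d13:-→d14:-→d15:-→d16:H0→d17:-→d18:-→d19:-→d20:-→d21:-→d22:-→d23:-→d24:-→d25:-→d26:-→d27:-→d28:H1  best=H1
  ? 138.187.0.4  path d0:H4→d1:-→d2:-→d3:-→d4:-→d5:-→d6:-→d7:-→d8:-→d9:-→d10:-→d11:-→d12:-→d13:-→d14:-→d15:-→d16:H0  best=H0
  add 135.70.32.0/20 -> H3 at depth 20
  del 211.146.235.96/28 (clear depth 28)
  ? 144.182.13.118  path d0:H4→d1:-→d2:-→d3:-  best=H4
  ? 135.70.32.0  path d0:H4→d1:-→d2:-→d3:-→d4:-→d5:-→d6:-→d7:-→d8:-→d9:-→d10:-→d11:-→d12:-→d13:-→d14:-→d15:-→d16:-→d17:-→d18:-→d19:-→d20:H3  best=H3
  add 135.70.44.0/25 -> H1 at depth 25
  ? 135.70.32.6  path d0:H4→d1:-→d2:-→d3:-→d4:-→d5:-→d6:-→d7:-→d8:-→d9:-→d10:-→d11:-→d12:-→d13:-→d14:-→d15:-→d16:-→d17:-→d18:-→d19:-→d20:H3  best=H3
  ? 135.70.44.3  path d0:H4→d1:-→d2:-→d3:-→d4:-→d5:-→d6:-→d7:-→d8:-→d9:-→d10:-→d11:-→d12:-→d13:-→d14:-→d15:-→d16:-→d17:-→d18:-→d19:-→d20:H3→d21:-→d22:-→d23:-→d24:H1→d25:H1  best=H1
  add 135.0.0.0/8 -> H0 at depth 8
  ? 135.70.44.3  path d0:H4→d1:-→d2:-→d3:-→d4:-→d5:-→d6:-→d7:-→d8:H0→d9:-→d10:-→d11:-→d12:-→d13:-→d14:-→d15:-→d16:-→d17:-→d18:-→d19:-→d20:H3→d21:-→d22:-→d23:-→d24:H1→d25:H1  best=H1
  ? 135.70.172.3  path d0:H4→d1:-→d2:-→d3:-→d4:-→d5:-→d6:-→d7:-→d8:H0→d9:-→d10:-→d11:-→d12:-→d13:-→d14:-→d15:-→d16:-  best=H0
  ? 135.70.44.32  path d0:H4→d1:-→d2:-→d3:-→d4:-→d5:-→d6:-→d7:-→d8:H0→d9:-→d10:-→d11:-→d12:-→d13:-→d14:-→d15:-→d16:-→d17:-→d18:-→d19:-→d20:H3→d21:-→d22:-→d23:-→d24:H1→d25:H1  best=H1
  del 135.70.44.0/25 (clear depth 25)
  ? 135.70.32.117  path d0:H4→d1:-→d2:-→d3:-→d4:-→d5:-→d6:-→d7:-→d8:H0→d9:-→d10:-→d11:-→d12:-→d13:-→d14:-→d15:-→d16:-→d17:-→d18:-→d19:-→d20:H3  best=H3
  ? 138.187.216.211  path d0:H4→d1:-→d2:-→d3:-→d4:-→d5:-→d6:-→d7:-→d8:-→d9:-→d10:-→d11:-→d12:-→d13:-→d14:-→d15:-→d16:H0→d17:-→d18:-→d19:-→d20:-→d21:-→d22:-→d23:-→d24:-→d25:-→d26:-→d27:-→d28:H1  best=H1
  ? 138.187.216.209  path d0:H4→d1:-→d2:-→d3:-→d4:-→d5:-→d6:-→d7:-→d8:-→d9:-→d10:-→d11:-→d12:-→d13:-→d14:-→d15:-→d16:H0→d17:-→d18:-→d19:-→d20:-→d21:-→d22:-→d23:-→d24:-→d25:-→d26:-→d27:-→d28:H1  best=H1
  ? 138.187.0.0  path d0:H4→d1:-→d2:-→d3:-→d4:-→d5:-→d6:-→d7:-→d8:-→d9:-→d10:-→d11:-→d12:-→d13:-→d14:-→d15:-→d16:H0  best=H0
  ? 246.116.210.43  path d0:H4→d1:-→d2:-  best=H4
  add 138.176.0.0/12 -> H3 at depth 12

== LOOKUPS ==
["H1","H1","H1","H4","H1","H4","H0","H1","H0","H4","H3","H3","H1","H1","H0","H1","H3","H1","H1","H0","H4"]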